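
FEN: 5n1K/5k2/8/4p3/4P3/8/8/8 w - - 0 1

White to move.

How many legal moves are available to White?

White to move; king on h8.
In check: no.
Legal moves: none.
Count: 0.

0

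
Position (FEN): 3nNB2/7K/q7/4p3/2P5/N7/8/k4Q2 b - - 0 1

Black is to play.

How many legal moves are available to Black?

Black to move; king on a1.
In check: yes, from the white queen on f1.
Legal moves: Kb2, Ka2.
Count: 2.

2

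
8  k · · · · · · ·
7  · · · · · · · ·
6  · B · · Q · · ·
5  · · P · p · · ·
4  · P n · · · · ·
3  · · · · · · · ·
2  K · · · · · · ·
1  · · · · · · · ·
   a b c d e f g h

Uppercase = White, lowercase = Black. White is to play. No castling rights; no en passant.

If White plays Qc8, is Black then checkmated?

After Qc8: black king on a8; in check: yes, from the white queen on c8.
King squares — a7: attacked by Bb6; b7: attacked by Qc8; b8: attacked by Qc8.
Black has no legal moves → checkmate.

yes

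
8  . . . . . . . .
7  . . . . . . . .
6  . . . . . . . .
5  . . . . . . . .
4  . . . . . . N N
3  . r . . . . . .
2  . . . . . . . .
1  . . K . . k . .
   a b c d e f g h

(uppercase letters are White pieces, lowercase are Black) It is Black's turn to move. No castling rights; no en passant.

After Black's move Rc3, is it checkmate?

no

After Rc3: white king on c1; in check: yes, from the black rook on c3.
White has 4 legal replies: Kd2, Kb2, Kd1, Kb1.
In check but a legal move exists → not checkmate.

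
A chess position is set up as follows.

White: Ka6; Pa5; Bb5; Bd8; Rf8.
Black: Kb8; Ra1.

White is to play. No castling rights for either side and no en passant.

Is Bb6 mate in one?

yes

After Bb6: black king on b8; in check: yes, from the white rook on f8.
King squares — a7: attacked by Ka6; b7: attacked by Ka6; c7: attacked by Bb6; a8: attacked by Rf8; c8: attacked by Rf8.
Black has no legal moves → checkmate.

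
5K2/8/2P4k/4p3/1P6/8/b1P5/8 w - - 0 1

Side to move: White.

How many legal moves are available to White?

White to move; king on f8.
In check: no.
Legal moves: Ke8, Ke7, c7, b5, c3, c4.
Count: 6.

6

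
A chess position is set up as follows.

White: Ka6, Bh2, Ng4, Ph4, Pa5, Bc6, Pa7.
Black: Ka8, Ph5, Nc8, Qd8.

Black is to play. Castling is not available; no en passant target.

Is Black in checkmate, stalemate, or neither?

checkmate

Black to move; black king on a8.
In check: yes, from the white bishop on c6.
King squares — a7: attacked by Ka6; b7: attacked by Ka6; b8: attacked by Bh2.
Legal moves for Black: none.
In check with no legal moves → checkmate.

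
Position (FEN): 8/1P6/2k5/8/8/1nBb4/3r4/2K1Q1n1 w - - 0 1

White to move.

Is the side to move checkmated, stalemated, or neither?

checkmate

White to move; white king on c1.
In check: yes, from the black knight on b3.
King squares — b1: attacked by Bd3; d1: attacked by Rd2; b2: attacked by Rd2; c2: attacked by Rd2; d2: attacked by Nb3.
Legal moves for White: none.
In check with no legal moves → checkmate.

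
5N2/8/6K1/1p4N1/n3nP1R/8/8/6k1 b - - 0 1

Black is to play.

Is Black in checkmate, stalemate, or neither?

neither

Black to move; black king on g1.
In check: no.
Legal moves for Black: Nf6, Nd6, Nxg5, Nec5, Ng3, Nec3, Nf2, Nd2, Nb6, Nac5, Nac3, Nb2, Kg2, Kf2, Kf1, b4.
Black has 16 legal moves and is not in check → neither.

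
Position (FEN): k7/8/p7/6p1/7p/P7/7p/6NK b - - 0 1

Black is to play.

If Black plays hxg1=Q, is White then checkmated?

no

After hxg1=Q: white king on h1; in check: yes, from the black queen on g1.
White has 1 legal reply: Kxg1.
In check but a legal move exists → not checkmate.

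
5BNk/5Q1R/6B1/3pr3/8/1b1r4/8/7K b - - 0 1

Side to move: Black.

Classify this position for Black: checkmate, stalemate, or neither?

checkmate

Black to move; black king on h8.
In check: yes, from the white rook on h7.
King squares — g7: attacked by Qf7; h7: attacked by Bg6; g8: attacked by Qf7.
Legal moves for Black: none.
In check with no legal moves → checkmate.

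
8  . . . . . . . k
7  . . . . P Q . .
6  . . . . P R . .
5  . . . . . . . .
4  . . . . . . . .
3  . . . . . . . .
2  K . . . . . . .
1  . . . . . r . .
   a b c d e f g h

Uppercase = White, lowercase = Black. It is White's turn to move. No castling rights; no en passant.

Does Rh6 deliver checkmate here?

yes

After Rh6: black king on h8; in check: yes, from the white rook on h6.
King squares — g7: attacked by Qf7; h7: attacked by Rh6; g8: attacked by Qf7.
Black has no legal moves → checkmate.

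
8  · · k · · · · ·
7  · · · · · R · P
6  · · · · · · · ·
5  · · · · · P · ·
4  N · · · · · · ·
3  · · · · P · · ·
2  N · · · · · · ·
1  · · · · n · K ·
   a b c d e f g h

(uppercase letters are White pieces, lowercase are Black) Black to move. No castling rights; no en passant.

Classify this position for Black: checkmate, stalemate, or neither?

neither

Black to move; black king on c8.
In check: no.
Legal moves for Black: Kd8, Kb8, Nf3+, Nd3, Ng2, Nc2.
Black has 6 legal moves and is not in check → neither.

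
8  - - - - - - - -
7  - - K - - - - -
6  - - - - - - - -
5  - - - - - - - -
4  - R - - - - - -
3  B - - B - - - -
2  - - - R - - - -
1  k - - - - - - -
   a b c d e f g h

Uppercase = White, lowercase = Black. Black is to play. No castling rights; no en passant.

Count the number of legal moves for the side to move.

Black to move; king on a1.
In check: no.
Legal moves: none.
Count: 0.

0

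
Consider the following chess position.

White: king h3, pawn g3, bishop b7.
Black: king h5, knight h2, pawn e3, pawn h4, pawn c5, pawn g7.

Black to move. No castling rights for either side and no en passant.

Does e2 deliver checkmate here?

After e2: white king on h3; in check: no.
White is not in check, so this cannot be checkmate.

no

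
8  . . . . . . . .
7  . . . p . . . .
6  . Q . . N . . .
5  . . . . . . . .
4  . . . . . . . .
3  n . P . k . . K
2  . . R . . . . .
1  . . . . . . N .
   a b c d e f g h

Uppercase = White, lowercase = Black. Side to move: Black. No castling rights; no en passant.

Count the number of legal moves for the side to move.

Black to move; king on e3.
In check: yes, from the white queen on b6.
Legal moves: Ke4, Kd3.
Count: 2.

2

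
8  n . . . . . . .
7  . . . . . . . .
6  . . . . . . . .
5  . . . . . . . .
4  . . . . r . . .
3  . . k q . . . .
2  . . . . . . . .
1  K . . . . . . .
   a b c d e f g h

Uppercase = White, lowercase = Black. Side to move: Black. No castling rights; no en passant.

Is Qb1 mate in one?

no

After Qb1: white king on a1; in check: yes, from the black queen on b1.
White has 1 legal reply: Kxb1.
In check but a legal move exists → not checkmate.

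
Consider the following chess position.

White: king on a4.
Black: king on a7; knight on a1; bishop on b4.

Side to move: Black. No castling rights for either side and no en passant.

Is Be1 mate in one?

After Be1: white king on a4; in check: no.
White is not in check, so this cannot be checkmate.

no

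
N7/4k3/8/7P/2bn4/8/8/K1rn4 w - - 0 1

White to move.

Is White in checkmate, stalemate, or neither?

White to move; white king on a1.
In check: yes, from the black rook on c1.
King squares — b1: attacked by Rc1; a2: attacked by Bc4; b2: attacked by Nd1.
Legal moves for White: none.
In check with no legal moves → checkmate.

checkmate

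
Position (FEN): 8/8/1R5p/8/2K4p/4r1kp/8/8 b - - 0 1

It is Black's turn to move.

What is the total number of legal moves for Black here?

Black to move; king on g3.
In check: no.
Legal moves: Kg4, Kf4, Kf3, Kh2, Kg2, Kf2, Re8, Re7, Re6, Re5, Re4+, Rf3, Rd3, Rc3+, Rb3, Ra3, Re2, Re1, h5, h2.
Count: 20.

20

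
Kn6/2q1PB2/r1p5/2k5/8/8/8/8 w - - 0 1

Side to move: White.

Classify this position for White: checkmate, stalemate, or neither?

White to move; white king on a8.
In check: yes, from the black rook on a6.
King squares — a7: attacked by Ra6; b7: attacked by Qc7; b8: attacked by Qc7.
Legal moves for White: none.
In check with no legal moves → checkmate.

checkmate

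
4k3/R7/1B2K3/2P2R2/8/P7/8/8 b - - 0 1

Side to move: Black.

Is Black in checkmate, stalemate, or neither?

stalemate

Black to move; black king on e8.
In check: no.
King squares — d7: attacked by Ke6; e7: attacked by Ke6; f7: attacked by Rf5; d8: attacked by Bb6; f8: attacked by Rf5.
Legal moves for Black: none.
Not in check and no legal moves → stalemate.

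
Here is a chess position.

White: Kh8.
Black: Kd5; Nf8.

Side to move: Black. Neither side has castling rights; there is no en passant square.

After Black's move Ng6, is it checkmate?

After Ng6: white king on h8; in check: yes, from the black knight on g6.
White has 3 legal replies: Kg8, Kh7, Kg7.
In check but a legal move exists → not checkmate.

no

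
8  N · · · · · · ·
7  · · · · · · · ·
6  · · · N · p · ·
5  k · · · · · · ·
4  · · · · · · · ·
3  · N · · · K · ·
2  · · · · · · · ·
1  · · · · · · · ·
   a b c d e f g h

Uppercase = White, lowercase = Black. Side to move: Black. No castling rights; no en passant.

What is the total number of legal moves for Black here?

3

Black to move; king on a5.
In check: yes, from the white knight on b3.
Legal moves: Ka6, Kb4, Ka4.
Count: 3.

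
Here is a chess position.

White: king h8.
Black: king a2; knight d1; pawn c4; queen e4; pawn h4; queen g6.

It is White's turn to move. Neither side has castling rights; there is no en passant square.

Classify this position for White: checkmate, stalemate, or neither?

stalemate

White to move; white king on h8.
In check: no.
King squares — g7: attacked by Qg6; h7: attacked by Qg6; g8: attacked by Qg6.
Legal moves for White: none.
Not in check and no legal moves → stalemate.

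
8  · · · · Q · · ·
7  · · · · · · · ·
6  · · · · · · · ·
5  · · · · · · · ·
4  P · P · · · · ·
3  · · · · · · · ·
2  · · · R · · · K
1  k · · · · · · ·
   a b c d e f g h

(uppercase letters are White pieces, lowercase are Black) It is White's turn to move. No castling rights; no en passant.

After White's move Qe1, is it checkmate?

yes

After Qe1: black king on a1; in check: yes, from the white queen on e1.
King squares — b1: attacked by Qe1; a2: attacked by Rd2; b2: attacked by Rd2.
Black has no legal moves → checkmate.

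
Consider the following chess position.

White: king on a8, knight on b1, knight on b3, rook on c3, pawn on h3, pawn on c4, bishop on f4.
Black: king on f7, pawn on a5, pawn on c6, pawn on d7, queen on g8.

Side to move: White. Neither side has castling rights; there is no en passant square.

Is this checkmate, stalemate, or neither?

White to move; white king on a8.
In check: yes, from the black queen on g8.
King squares — a7: available; b7: available; b8: attacked by Qg8.
Legal moves for White: Kb7, Ka7, Bb8.
White is in check but has 3 legal moves → neither.

neither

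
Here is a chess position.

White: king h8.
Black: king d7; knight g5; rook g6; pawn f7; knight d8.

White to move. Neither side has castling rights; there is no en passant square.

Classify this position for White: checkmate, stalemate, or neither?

White to move; white king on h8.
In check: no.
King squares — g7: attacked by Rg6; h7: attacked by Ng5; g8: attacked by Rg6.
Legal moves for White: none.
Not in check and no legal moves → stalemate.

stalemate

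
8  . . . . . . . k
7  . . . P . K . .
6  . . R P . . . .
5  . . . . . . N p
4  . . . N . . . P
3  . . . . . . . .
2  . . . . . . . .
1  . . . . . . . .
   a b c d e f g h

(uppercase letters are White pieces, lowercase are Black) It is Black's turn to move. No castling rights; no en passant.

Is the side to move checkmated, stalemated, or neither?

stalemate

Black to move; black king on h8.
In check: no.
King squares — g7: attacked by Kf7; h7: attacked by Ng5; g8: attacked by Kf7.
Legal moves for Black: none.
Not in check and no legal moves → stalemate.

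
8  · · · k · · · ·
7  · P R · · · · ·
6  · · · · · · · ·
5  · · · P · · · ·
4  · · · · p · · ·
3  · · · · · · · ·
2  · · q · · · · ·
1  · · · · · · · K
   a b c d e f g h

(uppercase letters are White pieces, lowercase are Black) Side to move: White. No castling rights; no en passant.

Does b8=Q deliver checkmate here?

After b8=Q: black king on d8; in check: yes, from the white queen on b8.
King squares — c7: attacked by Qb8; d7: attacked by Rc7; e7: attacked by Rc7; c8: attacked by Rc7; e8: attacked by Qb8.
Black has no legal moves → checkmate.

yes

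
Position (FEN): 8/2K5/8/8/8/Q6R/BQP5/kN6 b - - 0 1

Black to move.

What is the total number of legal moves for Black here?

0

Black to move; king on a1.
In check: yes, from the white queen on b2.
Legal moves: none.
Count: 0.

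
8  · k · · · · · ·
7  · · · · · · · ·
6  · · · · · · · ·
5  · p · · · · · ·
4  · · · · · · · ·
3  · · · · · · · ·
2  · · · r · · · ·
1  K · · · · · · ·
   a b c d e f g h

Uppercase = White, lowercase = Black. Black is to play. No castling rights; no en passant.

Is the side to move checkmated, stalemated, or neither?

neither

Black to move; black king on b8.
In check: no.
Legal moves for Black include: Kc8, Ka8, Kc7, Kb7, Ka7, Rd8, Rd7, Rd6, Rd5, Rd4, Rd3, Rh2, Rg2, Rf2, Re2, Rc2, Rb2, Ra2+, ... (list truncated; more exist).
Black has legal moves and is not in check → neither.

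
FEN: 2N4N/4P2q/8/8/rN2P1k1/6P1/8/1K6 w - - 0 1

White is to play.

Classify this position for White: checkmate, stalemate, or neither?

neither

White to move; white king on b1.
In check: no.
Legal moves for White: Nf7, Ng6, Na7, Nd6, Nb6, Nc6, Na6, Nd5, Nd3, Nc2, Na2, Kc2, Kb2, Kc1, e8=Q, e8=R, e8=B, e8=N.
White has 18 legal moves and is not in check → neither.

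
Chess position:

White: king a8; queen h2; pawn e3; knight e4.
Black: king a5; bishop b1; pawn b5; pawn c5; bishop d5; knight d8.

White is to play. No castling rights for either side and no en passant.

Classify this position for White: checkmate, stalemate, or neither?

neither

White to move; white king on a8.
In check: yes, from the black bishop on d5.
Legal moves for White: Kb8, Ka7.
White is in check but has 2 legal moves → neither.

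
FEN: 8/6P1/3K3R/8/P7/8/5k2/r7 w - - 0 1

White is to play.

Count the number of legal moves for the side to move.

White to move; king on d6.
In check: no.
Legal moves: Rh8, Rh7, Rg6, Rf6+, Re6, Rh5, Rh4, Rh3, Rh2+, Rh1, Ke7, Kd7, Kc7, Ke6, Kc6, Ke5, Kd5, Kc5, g8=Q, g8=R, g8=B, g8=N, a5.
Count: 23.

23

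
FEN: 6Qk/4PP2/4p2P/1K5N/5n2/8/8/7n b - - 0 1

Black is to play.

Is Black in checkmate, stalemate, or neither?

Black to move; black king on h8.
In check: yes, from the white queen on g8.
King squares — g7: attacked by Nh5; h7: attacked by Qg8; g8: attacked by Pf7.
Legal moves for Black: none.
In check with no legal moves → checkmate.

checkmate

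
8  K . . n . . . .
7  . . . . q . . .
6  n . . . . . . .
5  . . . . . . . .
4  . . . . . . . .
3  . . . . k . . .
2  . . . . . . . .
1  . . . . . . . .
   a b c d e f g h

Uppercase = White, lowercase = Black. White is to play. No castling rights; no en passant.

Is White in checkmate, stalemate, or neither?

White to move; white king on a8.
In check: no.
King squares — a7: attacked by Qe7; b7: attacked by Qe7; b8: attacked by Na6.
Legal moves for White: none.
Not in check and no legal moves → stalemate.

stalemate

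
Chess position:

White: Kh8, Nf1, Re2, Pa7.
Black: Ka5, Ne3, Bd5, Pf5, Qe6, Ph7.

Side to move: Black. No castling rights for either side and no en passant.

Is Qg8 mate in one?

After Qg8: white king on h8; in check: yes, from the black queen on g8.
King squares — g7: attacked by Qg8; h7: attacked by Qg8; g8: attacked by Bd5.
White has no legal moves → checkmate.

yes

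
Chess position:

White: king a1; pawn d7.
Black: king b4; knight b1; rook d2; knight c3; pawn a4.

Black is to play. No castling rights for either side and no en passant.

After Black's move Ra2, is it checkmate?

After Ra2: white king on a1; in check: yes, from the black rook on a2.
King squares — b1: attacked by Nc3; a2: attacked by Nc3; b2: attacked by Ra2.
White has no legal moves → checkmate.

yes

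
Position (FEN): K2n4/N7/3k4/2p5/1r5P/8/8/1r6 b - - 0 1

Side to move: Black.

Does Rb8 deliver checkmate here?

After Rb8: white king on a8; in check: yes, from the black rook on b8.
King squares — a7: own knight; b7: attacked by Rb1; b8: attacked by Rb1.
White has no legal moves → checkmate.

yes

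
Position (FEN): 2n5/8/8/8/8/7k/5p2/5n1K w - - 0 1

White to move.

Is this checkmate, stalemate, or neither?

White to move; white king on h1.
In check: no.
King squares — g1: attacked by Pf2; g2: attacked by Kh3; h2: attacked by Nf1.
Legal moves for White: none.
Not in check and no legal moves → stalemate.

stalemate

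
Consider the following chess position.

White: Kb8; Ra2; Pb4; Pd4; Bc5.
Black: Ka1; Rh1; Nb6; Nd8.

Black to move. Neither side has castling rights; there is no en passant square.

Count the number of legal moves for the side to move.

2

Black to move; king on a1.
In check: yes, from the white rook on a2.
Legal moves: Kxa2, Kb1.
Count: 2.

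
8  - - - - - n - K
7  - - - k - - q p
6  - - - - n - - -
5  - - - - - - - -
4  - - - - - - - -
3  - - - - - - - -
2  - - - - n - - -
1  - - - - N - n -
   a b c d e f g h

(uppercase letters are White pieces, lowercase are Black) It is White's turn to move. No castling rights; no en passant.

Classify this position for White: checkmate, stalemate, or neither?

checkmate

White to move; white king on h8.
In check: yes, from the black queen on g7.
King squares — g7: attacked by Ne6; h7: attacked by Qg7; g8: attacked by Qg7.
Legal moves for White: none.
In check with no legal moves → checkmate.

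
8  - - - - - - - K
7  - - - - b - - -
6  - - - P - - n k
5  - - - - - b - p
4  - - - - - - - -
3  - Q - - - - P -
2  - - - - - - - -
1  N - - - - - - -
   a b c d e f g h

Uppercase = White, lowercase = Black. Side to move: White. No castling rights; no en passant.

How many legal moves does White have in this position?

1

White to move; king on h8.
In check: yes, from the black knight on g6.
Legal moves: Kg8.
Count: 1.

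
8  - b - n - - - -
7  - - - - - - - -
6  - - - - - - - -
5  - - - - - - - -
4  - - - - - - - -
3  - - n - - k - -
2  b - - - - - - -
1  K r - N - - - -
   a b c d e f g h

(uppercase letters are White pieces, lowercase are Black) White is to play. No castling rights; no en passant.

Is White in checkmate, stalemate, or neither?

checkmate

White to move; white king on a1.
In check: yes, from the black rook on b1.
King squares — b1: attacked by Ba2; a2: attacked by Nc3; b2: attacked by Rb1.
Legal moves for White: none.
In check with no legal moves → checkmate.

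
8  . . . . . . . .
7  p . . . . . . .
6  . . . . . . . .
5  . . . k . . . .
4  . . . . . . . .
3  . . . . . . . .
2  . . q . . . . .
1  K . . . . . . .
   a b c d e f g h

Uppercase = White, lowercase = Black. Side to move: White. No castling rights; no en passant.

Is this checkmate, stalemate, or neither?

stalemate

White to move; white king on a1.
In check: no.
King squares — b1: attacked by Qc2; a2: attacked by Qc2; b2: attacked by Qc2.
Legal moves for White: none.
Not in check and no legal moves → stalemate.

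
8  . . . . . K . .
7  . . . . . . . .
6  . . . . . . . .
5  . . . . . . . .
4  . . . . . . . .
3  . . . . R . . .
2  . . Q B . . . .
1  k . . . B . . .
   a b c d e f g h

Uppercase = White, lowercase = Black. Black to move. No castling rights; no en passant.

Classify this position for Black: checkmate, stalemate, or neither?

Black to move; black king on a1.
In check: no.
King squares — b1: attacked by Qc2; a2: attacked by Qc2; b2: attacked by Qc2.
Legal moves for Black: none.
Not in check and no legal moves → stalemate.

stalemate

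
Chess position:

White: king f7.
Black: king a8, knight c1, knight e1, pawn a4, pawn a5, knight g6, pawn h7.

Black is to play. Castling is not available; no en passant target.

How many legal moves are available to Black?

Black to move; king on a8.
In check: no.
Legal moves: Kb8, Kb7, Ka7, Nh8+, Nf8, Ne7, Ne5+, Nh4, Nf4, Nf3, Ned3, Ng2, Nc2, Ncd3, Nb3, Ne2, Na2, h6, a3, h5.
Count: 20.

20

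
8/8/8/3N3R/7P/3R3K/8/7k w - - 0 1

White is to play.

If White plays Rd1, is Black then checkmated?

yes

After Rd1: black king on h1; in check: yes, from the white rook on d1.
King squares — g1: attacked by Rd1; g2: attacked by Kh3; h2: attacked by Kh3.
Black has no legal moves → checkmate.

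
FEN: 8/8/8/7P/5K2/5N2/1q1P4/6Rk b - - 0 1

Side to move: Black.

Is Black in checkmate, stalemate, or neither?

Black to move; black king on h1.
In check: yes, from the white rook on g1.
King squares — g1: attacked by Nf3; g2: attacked by Rg1; h2: attacked by Nf3.
Legal moves for Black: none.
In check with no legal moves → checkmate.

checkmate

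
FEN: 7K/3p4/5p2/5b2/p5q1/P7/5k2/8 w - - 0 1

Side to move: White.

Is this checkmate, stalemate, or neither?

White to move; white king on h8.
In check: no.
King squares — g7: attacked by Qg4; h7: attacked by Bf5; g8: attacked by Qg4.
Legal moves for White: none.
Not in check and no legal moves → stalemate.

stalemate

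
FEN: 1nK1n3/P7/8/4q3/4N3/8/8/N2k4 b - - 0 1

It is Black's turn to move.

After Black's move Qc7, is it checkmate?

yes

After Qc7: white king on c8; in check: yes, from the black queen on c7.
King squares — b7: attacked by Qc7; c7: attacked by Ne8; d7: attacked by Qc7; b8: attacked by Qc7; d8: attacked by Qc7.
White has no legal moves → checkmate.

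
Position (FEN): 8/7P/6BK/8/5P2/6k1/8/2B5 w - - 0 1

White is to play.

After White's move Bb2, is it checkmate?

After Bb2: black king on g3; in check: no.
Black is not in check, so this cannot be checkmate.

no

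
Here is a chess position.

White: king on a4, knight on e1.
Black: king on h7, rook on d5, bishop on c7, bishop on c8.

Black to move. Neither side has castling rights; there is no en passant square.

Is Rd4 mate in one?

After Rd4: white king on a4; in check: yes, from the black rook on d4.
White has 3 legal replies: Kb5, Kb3, Ka3.
In check but a legal move exists → not checkmate.

no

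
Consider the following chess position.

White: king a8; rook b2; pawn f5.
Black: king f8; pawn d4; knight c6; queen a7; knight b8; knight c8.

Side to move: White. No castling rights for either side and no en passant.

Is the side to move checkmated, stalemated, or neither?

White to move; white king on a8.
In check: yes, from the black queen on a7.
King squares — a7: attacked by Nc6; b7: attacked by Qa7; b8: attacked by Nc6.
Legal moves for White: none.
In check with no legal moves → checkmate.

checkmate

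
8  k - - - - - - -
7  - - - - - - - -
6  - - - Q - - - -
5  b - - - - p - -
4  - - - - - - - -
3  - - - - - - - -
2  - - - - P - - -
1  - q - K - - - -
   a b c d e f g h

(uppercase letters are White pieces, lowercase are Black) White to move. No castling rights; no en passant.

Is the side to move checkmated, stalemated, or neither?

checkmate

White to move; white king on d1.
In check: yes, from the black queen on b1.
King squares — c1: attacked by Qb1; e1: attacked by Qb1; c2: attacked by Qb1; d2: attacked by Ba5; e2: own pawn.
Legal moves for White: none.
In check with no legal moves → checkmate.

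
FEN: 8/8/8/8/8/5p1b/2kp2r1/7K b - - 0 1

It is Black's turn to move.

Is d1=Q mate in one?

After d1=Q: white king on h1; in check: yes, from the black queen on d1.
King squares — g1: attacked by Qd1; g2: attacked by Pf3; h2: attacked by Rg2.
White has no legal moves → checkmate.

yes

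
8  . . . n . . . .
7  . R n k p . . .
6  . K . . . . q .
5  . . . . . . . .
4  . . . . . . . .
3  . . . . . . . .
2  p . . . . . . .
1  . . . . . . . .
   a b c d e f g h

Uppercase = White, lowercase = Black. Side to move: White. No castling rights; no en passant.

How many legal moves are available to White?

3

White to move; king on b6.
In check: yes, from the black queen on g6.
Legal moves: Ka7, Kc5, Ka5.
Count: 3.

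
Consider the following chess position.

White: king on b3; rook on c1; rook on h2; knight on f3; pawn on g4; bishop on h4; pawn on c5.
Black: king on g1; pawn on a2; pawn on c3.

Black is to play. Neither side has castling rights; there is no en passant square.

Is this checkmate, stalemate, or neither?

Black to move; black king on g1.
In check: yes, from the white rook on c1 and the white knight on f3.
King squares — f1: attacked by Rc1; h1: attacked by Rc1; f2: attacked by Rh2; g2: attacked by Rh2; h2: attacked by Nf3.
Legal moves for Black: none.
In check with no legal moves → checkmate.

checkmate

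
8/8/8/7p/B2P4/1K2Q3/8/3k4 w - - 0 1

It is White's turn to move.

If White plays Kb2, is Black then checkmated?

yes

After Kb2: black king on d1; in check: yes, from the white bishop on a4.
King squares — c1: attacked by Kb2; e1: attacked by Qe3; c2: attacked by Kb2; d2: attacked by Qe3; e2: attacked by Qe3.
Black has no legal moves → checkmate.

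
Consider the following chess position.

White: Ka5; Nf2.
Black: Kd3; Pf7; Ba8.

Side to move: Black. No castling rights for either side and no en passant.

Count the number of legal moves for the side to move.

7

Black to move; king on d3.
In check: yes, from the white knight on f2.
Legal moves: Kd4, Kc4, Ke3, Kc3, Ke2, Kd2, Kc2.
Count: 7.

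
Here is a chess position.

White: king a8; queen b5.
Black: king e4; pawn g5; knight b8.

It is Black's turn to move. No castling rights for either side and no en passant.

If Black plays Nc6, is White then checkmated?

After Nc6: white king on a8; in check: no.
White is not in check, so this cannot be checkmate.

no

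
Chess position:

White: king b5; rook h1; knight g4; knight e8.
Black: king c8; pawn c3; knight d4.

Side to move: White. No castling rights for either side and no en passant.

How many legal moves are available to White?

7

White to move; king on b5.
In check: yes, from the black knight on d4.
Legal moves: Kb6, Ka6, Kc5, Ka5, Kc4, Kb4, Ka4.
Count: 7.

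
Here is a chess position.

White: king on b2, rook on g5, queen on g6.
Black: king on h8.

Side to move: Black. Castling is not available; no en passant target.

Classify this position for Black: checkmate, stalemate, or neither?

stalemate

Black to move; black king on h8.
In check: no.
King squares — g7: attacked by Qg6; h7: attacked by Qg6; g8: attacked by Qg6.
Legal moves for Black: none.
Not in check and no legal moves → stalemate.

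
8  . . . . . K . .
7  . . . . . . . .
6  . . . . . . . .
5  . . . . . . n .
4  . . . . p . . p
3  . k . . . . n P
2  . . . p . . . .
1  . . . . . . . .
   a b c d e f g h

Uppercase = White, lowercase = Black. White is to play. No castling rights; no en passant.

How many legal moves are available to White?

4

White to move; king on f8.
In check: no.
Legal moves: Kg8, Ke8, Kg7, Ke7.
Count: 4.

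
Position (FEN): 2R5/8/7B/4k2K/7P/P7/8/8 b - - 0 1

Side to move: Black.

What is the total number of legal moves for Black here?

7

Black to move; king on e5.
In check: no.
Legal moves: Kf6, Ke6, Kd6, Kf5, Kd5, Ke4, Kd4.
Count: 7.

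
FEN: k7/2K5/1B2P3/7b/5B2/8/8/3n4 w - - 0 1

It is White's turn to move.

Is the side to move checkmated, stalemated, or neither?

neither

White to move; white king on c7.
In check: no.
Legal moves for White include: Kd8, Kc8, Kd7, Kd6, Kc6, Ba7, Bc5, Ba5, Bd4, Bbe3, Bf2, Bg1, Bh6, Bd6, Bg5, Be5, Bg3, Bfe3, ... (list truncated; more exist).
White has legal moves and is not in check → neither.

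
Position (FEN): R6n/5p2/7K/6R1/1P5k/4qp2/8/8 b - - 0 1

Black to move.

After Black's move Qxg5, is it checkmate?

no

After Qxg5: white king on h6; in check: yes, from the black queen on g5.
White has 1 legal reply: Kh7.
In check but a legal move exists → not checkmate.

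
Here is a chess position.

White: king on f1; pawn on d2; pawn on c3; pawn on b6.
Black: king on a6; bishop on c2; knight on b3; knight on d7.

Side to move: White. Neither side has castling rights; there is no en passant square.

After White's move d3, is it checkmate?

no

After d3: black king on a6; in check: no.
Black is not in check, so this cannot be checkmate.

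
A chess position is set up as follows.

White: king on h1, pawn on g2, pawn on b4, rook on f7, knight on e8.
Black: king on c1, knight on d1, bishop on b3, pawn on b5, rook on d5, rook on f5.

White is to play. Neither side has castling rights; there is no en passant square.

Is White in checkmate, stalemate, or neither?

White to move; white king on h1.
In check: no.
Legal moves for White: Ng7, Nc7, Nf6, Nd6, Rf8, Rh7, Rg7, Re7, Rd7, Rc7+, Rb7, Ra7, Rf6, Rxf5, Kh2, Kg1, g3, g4.
White has 18 legal moves and is not in check → neither.

neither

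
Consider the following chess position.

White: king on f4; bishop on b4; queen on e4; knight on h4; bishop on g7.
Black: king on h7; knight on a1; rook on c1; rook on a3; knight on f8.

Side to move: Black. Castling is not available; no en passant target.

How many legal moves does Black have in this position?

Black to move; king on h7.
In check: yes, from the white queen on e4.
Legal moves: Kg8, Kxg7, Ng6+.
Count: 3.

3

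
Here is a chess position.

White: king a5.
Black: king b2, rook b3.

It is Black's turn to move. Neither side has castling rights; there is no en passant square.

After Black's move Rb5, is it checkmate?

no

After Rb5: white king on a5; in check: yes, from the black rook on b5.
White has 3 legal replies: Ka6, Kxb5, Ka4.
In check but a legal move exists → not checkmate.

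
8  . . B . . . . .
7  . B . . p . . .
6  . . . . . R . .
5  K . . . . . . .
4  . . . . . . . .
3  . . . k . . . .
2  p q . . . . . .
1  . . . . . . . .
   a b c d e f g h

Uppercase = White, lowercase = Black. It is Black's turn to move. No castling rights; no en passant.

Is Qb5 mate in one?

no

After Qb5: white king on a5; in check: yes, from the black queen on b5.
White has 1 legal reply: Kxb5.
In check but a legal move exists → not checkmate.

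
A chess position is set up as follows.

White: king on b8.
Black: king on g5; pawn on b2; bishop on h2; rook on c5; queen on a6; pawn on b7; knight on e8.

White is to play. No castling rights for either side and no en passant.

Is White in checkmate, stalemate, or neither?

White to move; white king on b8.
In check: yes, from the black bishop on h2.
King squares — a7: attacked by Qa6; b7: attacked by Qa6; c7: attacked by Bh2; a8: attacked by Qa6; c8: attacked by Rc5.
Legal moves for White: none.
In check with no legal moves → checkmate.

checkmate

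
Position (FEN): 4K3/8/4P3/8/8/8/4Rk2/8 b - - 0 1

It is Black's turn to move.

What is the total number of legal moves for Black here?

Black to move; king on f2.
In check: yes, from the white rook on e2.
Legal moves: Kg3, Kf3, Kxe2, Kg1, Kf1.
Count: 5.

5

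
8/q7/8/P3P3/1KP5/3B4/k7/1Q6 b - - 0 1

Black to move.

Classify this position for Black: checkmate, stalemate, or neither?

checkmate

Black to move; black king on a2.
In check: yes, from the white queen on b1.
King squares — a1: attacked by Qb1; b1: attacked by Bd3; b2: attacked by Qb1; a3: attacked by Kb4; b3: attacked by Qb1.
Legal moves for Black: none.
In check with no legal moves → checkmate.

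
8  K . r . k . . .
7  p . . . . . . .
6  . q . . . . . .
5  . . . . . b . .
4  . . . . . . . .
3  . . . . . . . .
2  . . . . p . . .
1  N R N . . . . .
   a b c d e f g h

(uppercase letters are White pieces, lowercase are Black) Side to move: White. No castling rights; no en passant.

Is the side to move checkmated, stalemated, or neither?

checkmate

White to move; white king on a8.
In check: yes, from the black rook on c8.
King squares — a7: attacked by Qb6; b7: attacked by Qb6; b8: attacked by Qb6.
Legal moves for White: none.
In check with no legal moves → checkmate.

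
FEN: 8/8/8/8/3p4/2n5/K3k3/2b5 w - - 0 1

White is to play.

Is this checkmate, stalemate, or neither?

White to move; white king on a2.
In check: yes, from the black knight on c3.
King squares — a1: available; b1: attacked by Nc3; b2: attacked by Bc1; a3: attacked by Bc1; b3: available.
Legal moves for White: Kb3, Ka1.
White is in check but has 2 legal moves → neither.

neither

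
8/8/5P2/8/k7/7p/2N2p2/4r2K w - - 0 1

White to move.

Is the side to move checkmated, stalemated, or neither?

neither

White to move; white king on h1.
In check: yes, from the black rook on e1.
King squares — g1: attacked by Re1; g2: attacked by Ph3; h2: available.
Legal moves for White: Kh2, Nxe1.
White is in check but has 2 legal moves → neither.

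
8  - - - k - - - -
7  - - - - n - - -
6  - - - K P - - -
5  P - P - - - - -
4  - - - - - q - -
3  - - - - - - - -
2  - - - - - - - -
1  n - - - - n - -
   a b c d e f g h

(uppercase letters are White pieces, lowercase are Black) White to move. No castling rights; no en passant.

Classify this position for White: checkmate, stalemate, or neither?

White to move; white king on d6.
In check: yes, from the black queen on f4.
King squares — c5: own pawn; d5: attacked by Ne7; e5: attacked by Qf4; c6: attacked by Ne7; e6: own pawn; c7: attacked by Qf4; d7: attacked by Kd8; e7: attacked by Kd8.
Legal moves for White: none.
In check with no legal moves → checkmate.

checkmate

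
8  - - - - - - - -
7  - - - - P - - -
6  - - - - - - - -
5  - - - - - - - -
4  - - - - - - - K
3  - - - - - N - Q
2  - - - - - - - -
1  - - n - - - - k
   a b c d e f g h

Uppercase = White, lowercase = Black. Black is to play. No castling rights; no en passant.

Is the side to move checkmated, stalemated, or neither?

Black to move; black king on h1.
In check: yes, from the white queen on h3.
King squares — g1: attacked by Nf3; g2: attacked by Qh3; h2: attacked by Nf3.
Legal moves for Black: none.
In check with no legal moves → checkmate.

checkmate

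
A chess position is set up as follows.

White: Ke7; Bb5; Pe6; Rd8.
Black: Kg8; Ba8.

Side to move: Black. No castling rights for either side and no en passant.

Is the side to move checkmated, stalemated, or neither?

neither

Black to move; black king on g8.
In check: yes, from the white rook on d8.
King squares — f7: attacked by Pe6; g7: available; h7: available; f8: attacked by Ke7; h8: attacked by Rd8.
Legal moves for Black: Kh7, Kg7.
Black is in check but has 2 legal moves → neither.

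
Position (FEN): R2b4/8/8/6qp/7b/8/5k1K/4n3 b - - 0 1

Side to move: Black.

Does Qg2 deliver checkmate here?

yes

After Qg2: white king on h2; in check: yes, from the black queen on g2.
King squares — g1: attacked by Kf2; h1: attacked by Qg2; g2: attacked by Ne1; g3: attacked by Kf2; h3: attacked by Qg2.
White has no legal moves → checkmate.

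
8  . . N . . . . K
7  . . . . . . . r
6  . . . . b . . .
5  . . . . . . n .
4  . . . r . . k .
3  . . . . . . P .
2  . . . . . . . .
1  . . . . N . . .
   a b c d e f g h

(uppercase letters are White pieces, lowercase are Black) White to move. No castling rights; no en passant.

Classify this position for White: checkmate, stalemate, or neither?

checkmate

White to move; white king on h8.
In check: yes, from the black rook on h7.
King squares — g7: attacked by Rh7; h7: attacked by Ng5; g8: attacked by Be6.
Legal moves for White: none.
In check with no legal moves → checkmate.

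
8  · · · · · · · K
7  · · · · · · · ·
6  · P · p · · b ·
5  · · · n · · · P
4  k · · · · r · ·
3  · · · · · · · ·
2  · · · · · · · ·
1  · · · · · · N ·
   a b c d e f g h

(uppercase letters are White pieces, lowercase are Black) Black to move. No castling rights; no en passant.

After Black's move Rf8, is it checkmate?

no

After Rf8: white king on h8; in check: yes, from the black rook on f8.
White has 1 legal reply: Kg7.
In check but a legal move exists → not checkmate.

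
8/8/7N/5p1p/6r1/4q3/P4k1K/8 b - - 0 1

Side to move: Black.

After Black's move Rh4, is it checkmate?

yes

After Rh4: white king on h2; in check: yes, from the black rook on h4.
King squares — g1: attacked by Kf2; h1: attacked by Rh4; g2: attacked by Kf2; g3: attacked by Kf2; h3: attacked by Qe3.
White has no legal moves → checkmate.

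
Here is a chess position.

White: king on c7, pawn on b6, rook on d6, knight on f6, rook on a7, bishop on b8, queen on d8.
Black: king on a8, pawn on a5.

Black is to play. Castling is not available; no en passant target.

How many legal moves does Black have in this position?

Black to move; king on a8.
In check: yes, from the white rook on a7.
Legal moves: none.
Count: 0.

0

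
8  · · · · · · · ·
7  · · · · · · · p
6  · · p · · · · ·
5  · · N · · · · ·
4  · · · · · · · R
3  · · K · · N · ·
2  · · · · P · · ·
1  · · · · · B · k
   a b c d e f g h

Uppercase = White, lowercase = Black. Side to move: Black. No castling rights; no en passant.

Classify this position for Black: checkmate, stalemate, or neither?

checkmate

Black to move; black king on h1.
In check: yes, from the white rook on h4.
King squares — g1: attacked by Nf3; g2: attacked by Bf1; h2: attacked by Nf3.
Legal moves for Black: none.
In check with no legal moves → checkmate.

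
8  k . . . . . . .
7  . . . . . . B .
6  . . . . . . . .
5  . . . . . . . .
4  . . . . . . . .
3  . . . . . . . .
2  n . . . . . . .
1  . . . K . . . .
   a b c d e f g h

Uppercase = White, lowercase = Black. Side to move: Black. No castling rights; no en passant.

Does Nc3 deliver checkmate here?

no

After Nc3: white king on d1; in check: yes, from the black knight on c3.
White has 5 legal replies: Kd2, Kc2, Ke1, Kc1, Bxc3.
In check but a legal move exists → not checkmate.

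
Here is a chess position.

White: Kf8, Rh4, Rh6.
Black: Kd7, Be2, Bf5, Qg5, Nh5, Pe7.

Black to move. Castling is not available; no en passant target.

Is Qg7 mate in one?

After Qg7: white king on f8; in check: yes, from the black queen on g7.
King squares — e7: attacked by Kd7; f7: attacked by Qg7; g7: attacked by Nh5; e8: attacked by Kd7; g8: attacked by Qg7.
White has no legal moves → checkmate.

yes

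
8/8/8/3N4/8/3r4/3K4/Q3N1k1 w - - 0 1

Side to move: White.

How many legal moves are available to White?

5

White to move; king on d2.
In check: yes, from the black rook on d3.
Legal moves: Kxd3, Ke2, Kc2, Kc1, Nxd3+.
Count: 5.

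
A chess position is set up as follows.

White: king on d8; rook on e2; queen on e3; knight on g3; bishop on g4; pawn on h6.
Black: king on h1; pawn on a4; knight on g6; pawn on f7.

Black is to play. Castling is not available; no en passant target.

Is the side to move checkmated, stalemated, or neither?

checkmate

Black to move; black king on h1.
In check: yes, from the white knight on g3.
King squares — g1: attacked by Qe3; g2: attacked by Re2; h2: attacked by Re2.
Legal moves for Black: none.
In check with no legal moves → checkmate.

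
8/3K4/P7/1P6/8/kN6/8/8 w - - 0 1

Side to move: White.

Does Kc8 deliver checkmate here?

no

After Kc8: black king on a3; in check: no.
Black is not in check, so this cannot be checkmate.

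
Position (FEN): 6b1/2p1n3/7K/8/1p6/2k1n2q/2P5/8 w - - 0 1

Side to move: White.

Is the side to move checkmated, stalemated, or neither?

White to move; white king on h6.
In check: yes, from the black queen on h3.
King squares — g5: available; h5: attacked by Qh3; g6: attacked by Ne7; g7: available; h7: attacked by Qh3.
Legal moves for White: Kg7, Kg5.
White is in check but has 2 legal moves → neither.

neither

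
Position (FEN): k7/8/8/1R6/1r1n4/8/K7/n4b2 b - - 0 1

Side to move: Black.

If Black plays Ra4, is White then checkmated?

After Ra4: white king on a2; in check: yes, from the black rook on a4.
White has 2 legal replies: Kb2, Kb1.
In check but a legal move exists → not checkmate.

no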